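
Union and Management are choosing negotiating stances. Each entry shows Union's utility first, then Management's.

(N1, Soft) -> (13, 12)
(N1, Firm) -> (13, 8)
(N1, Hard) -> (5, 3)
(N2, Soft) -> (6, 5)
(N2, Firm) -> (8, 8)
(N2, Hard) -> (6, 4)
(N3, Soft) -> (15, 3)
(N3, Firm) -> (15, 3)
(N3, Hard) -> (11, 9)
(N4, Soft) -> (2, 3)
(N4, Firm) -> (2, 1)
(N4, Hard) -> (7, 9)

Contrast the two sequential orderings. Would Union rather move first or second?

If Union leads: Management's best replies are N1→Soft, N2→Firm, N3→Hard, N4→Hard; Union's induced payoffs 13, 8, 11, 7; outcome (N1, Soft), payoffs (13, 12).
If Management leads: Union's best replies are Soft→N3, Firm→N3, Hard→N3; Management's induced payoffs 3, 3, 9; outcome (N3, Hard), payoffs (11, 9).
Union gets 13 moving first and 11 moving second, so Union prefers to move first.

first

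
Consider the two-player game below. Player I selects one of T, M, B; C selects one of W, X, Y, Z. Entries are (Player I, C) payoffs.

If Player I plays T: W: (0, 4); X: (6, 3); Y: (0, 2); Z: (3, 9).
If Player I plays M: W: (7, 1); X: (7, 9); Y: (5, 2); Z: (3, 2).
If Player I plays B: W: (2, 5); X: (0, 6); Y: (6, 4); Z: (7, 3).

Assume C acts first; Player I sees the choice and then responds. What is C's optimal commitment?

Backward induction with C moving first.
- W → Player I plays M (best of 0, 7, 2); C gets 1.
- X → Player I plays M (best of 6, 7, 0); C gets 9.
- Y → Player I plays B (best of 0, 5, 6); C gets 4.
- Z → Player I plays B (best of 3, 3, 7); C gets 3.
Among 1, 9, 4, 3, the best is 9 at X. Subgame-perfect outcome: (M, X) with payoffs (7, 9).

X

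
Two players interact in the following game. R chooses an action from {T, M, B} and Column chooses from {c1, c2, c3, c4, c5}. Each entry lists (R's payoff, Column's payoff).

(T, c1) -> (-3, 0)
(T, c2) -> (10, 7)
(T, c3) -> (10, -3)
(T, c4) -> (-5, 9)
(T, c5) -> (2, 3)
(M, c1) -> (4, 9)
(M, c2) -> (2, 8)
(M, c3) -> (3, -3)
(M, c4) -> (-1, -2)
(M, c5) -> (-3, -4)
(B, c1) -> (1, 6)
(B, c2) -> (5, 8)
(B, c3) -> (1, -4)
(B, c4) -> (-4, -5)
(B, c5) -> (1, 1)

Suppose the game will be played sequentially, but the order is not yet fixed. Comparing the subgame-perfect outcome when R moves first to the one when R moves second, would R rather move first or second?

first

If R leads: Column's best replies are T→c4, M→c1, B→c2; R's induced payoffs -5, 4, 5; outcome (B, c2), payoffs (5, 8).
If Column leads: R's best replies are c1→M, c2→T, c3→T, c4→M, c5→T; Column's induced payoffs 9, 7, -3, -2, 3; outcome (M, c1), payoffs (4, 9).
R gets 5 moving first and 4 moving second, so R prefers to move first.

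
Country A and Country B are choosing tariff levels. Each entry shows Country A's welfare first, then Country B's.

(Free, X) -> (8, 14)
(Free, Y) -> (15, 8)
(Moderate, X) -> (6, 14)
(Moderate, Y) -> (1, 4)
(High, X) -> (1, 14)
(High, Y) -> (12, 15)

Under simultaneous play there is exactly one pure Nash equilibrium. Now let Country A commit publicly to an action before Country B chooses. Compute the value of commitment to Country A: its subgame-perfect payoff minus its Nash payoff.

4

Country B best-responds to each possible Country A move:
- Free: BR = X, leader payoff 8.
- Moderate: BR = X, leader payoff 6.
- High: BR = Y, leader payoff 12.
Maximizing over 8, 6, 12, Country A chooses High. Subgame-perfect outcome: (High, Y) with payoffs (12, 15).
Now find the simultaneous Nash equilibrium.
Country A's best replies: X→Free; Y→Free.
Country B's best replies: Free→X; Moderate→X; High→Y.
Only (Free, X) has each player best-responding; Nash payoffs (8, 14).
Country A's commitment gain: 12 − 8 = 4.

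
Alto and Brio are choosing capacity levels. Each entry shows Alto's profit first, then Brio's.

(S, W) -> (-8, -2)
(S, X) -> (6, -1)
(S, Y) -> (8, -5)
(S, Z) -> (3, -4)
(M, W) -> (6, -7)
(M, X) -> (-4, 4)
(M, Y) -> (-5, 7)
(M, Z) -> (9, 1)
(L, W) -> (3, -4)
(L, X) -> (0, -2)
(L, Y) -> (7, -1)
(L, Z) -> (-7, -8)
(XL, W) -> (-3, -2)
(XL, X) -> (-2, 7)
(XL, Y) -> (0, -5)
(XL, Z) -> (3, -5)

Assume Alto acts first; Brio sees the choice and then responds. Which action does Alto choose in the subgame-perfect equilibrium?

L

Backward induction with Alto moving first.
- S: BR = X, leader payoff 6.
- M: BR = Y, leader payoff -5.
- L: BR = Y, leader payoff 7.
- XL: BR = X, leader payoff -2.
Among 6, -5, 7, -2, the best is 7 at L. Subgame-perfect outcome: (L, Y) with payoffs (7, -1).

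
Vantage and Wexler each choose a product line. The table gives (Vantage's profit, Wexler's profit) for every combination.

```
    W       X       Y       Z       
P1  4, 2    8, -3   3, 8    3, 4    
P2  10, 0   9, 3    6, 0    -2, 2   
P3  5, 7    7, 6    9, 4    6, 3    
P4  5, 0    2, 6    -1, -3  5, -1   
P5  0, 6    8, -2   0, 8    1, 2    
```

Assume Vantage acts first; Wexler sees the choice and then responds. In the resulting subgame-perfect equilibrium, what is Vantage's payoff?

9

Solve by backward induction (Vantage leads).
- P1: Wexler compares 2, -3, 8, 4 and picks Y; Vantage would get 3.
- P2: Wexler compares 0, 3, 0, 2 and picks X; Vantage would get 9.
- P3: Wexler compares 7, 6, 4, 3 and picks W; Vantage would get 5.
- P4: Wexler compares 0, 6, -3, -1 and picks X; Vantage would get 2.
- P5: Wexler compares 6, -2, 8, 2 and picks Y; Vantage would get 0.
Vantage's induced payoffs are 3, 9, 5, 2, 0, so Vantage commits to P2. Subgame-perfect outcome: (P2, X) with payoffs (9, 3).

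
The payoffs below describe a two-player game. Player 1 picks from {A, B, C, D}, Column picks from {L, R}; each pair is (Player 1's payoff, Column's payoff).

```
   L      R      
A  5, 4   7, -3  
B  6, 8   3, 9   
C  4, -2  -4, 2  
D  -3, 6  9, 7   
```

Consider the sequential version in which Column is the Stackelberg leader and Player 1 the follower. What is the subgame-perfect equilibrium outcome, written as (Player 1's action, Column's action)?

(B, L)

Solve by backward induction (Column leads).
- L: Player 1 compares 5, 6, 4, -3 and picks B; Column would get 8.
- R: Player 1 compares 7, 3, -4, 9 and picks D; Column would get 7.
Among 8, 7, the best is 8 at L. Subgame-perfect outcome: (B, L) with payoffs (6, 8).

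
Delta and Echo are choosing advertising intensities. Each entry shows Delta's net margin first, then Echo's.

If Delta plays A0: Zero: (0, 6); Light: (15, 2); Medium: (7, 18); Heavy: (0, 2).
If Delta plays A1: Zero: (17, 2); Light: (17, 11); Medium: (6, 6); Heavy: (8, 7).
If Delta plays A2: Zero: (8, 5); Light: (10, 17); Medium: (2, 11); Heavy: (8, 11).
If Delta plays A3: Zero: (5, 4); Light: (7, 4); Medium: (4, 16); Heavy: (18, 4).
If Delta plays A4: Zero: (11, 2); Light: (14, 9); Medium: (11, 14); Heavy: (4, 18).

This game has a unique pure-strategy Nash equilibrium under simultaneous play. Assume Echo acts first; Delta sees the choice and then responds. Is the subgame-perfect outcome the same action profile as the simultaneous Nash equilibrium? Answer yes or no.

Delta best-responds to each possible Echo move:
- Zero: BR = A1, leader payoff 2.
- Light: BR = A1, leader payoff 11.
- Medium: BR = A4, leader payoff 14.
- Heavy: BR = A3, leader payoff 4.
Among 2, 11, 14, 4, the best is 14 at Medium. Subgame-perfect outcome: (A4, Medium) with payoffs (11, 14).
Now find the simultaneous Nash equilibrium.
Delta's best replies: Zero→A1; Light→A1; Medium→A4; Heavy→A3.
Echo's best replies: A0→Medium; A1→Light; A2→Light; A3→Medium; A4→Heavy.
The unique mutual best reply is (A1, Light), giving (17, 11).
Sequential outcome (A4, Medium) differs from the Nash profile (A1, Light).

no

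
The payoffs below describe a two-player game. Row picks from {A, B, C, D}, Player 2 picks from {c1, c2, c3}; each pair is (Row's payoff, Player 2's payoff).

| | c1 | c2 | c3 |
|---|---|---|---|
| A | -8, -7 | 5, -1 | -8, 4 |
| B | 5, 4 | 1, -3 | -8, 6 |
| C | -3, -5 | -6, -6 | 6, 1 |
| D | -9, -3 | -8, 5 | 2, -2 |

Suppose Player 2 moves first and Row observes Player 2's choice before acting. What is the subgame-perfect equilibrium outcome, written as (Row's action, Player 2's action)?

(B, c1)

Backward induction with Player 2 moving first.
- c1 → Row plays B (best of -8, 5, -3, -9); Player 2 gets 4.
- c2 → Row plays A (best of 5, 1, -6, -8); Player 2 gets -1.
- c3 → Row plays C (best of -8, -8, 6, 2); Player 2 gets 1.
Player 2's induced payoffs are 4, -1, 1, so Player 2 commits to c1. Subgame-perfect outcome: (B, c1) with payoffs (5, 4).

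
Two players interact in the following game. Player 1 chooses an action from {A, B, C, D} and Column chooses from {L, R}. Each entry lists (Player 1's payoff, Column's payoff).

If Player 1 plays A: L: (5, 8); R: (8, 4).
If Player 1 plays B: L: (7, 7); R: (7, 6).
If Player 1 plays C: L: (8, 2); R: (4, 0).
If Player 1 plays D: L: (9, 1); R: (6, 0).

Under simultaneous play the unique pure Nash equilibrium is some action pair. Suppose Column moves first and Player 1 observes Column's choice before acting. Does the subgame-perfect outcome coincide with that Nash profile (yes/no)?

Backward induction with Column moving first.
- L → Player 1 plays D (best of 5, 7, 8, 9); Column gets 1.
- R → Player 1 plays A (best of 8, 7, 4, 6); Column gets 4.
Column's induced payoffs are 1, 4, so Column commits to R. Subgame-perfect outcome: (A, R) with payoffs (8, 4).
Now find the simultaneous Nash equilibrium.
Player 1's best replies: L→D; R→A.
Column's best replies: A→L; B→L; C→L; D→L.
Only (D, L) has each player best-responding; Nash payoffs (9, 1).
Sequential outcome (A, R) differs from the Nash profile (D, L).

no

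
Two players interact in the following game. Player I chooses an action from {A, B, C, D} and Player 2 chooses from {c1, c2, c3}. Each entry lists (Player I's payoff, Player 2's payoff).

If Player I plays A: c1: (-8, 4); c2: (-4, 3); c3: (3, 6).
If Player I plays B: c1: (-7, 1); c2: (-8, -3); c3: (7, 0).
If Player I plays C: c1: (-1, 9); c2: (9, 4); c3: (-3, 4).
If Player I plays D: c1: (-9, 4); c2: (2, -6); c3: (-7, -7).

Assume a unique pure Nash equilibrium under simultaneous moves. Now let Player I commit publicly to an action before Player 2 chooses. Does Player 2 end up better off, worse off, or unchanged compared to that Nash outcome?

Work backward from Player 2's decision.
- A: Player 2 compares 4, 3, 6 and picks c3; Player I would get 3.
- B: Player 2 compares 1, -3, 0 and picks c1; Player I would get -7.
- C: Player 2 compares 9, 4, 4 and picks c1; Player I would get -1.
- D: Player 2 compares 4, -6, -7 and picks c1; Player I would get -9.
Player I's induced payoffs are 3, -7, -1, -9, so Player I commits to A. Subgame-perfect outcome: (A, c3) with payoffs (3, 6).
Under simultaneous play:
Player I's best replies: c1→C; c2→C; c3→B.
Player 2's best replies: A→c3; B→c1; C→c1; D→c1.
Only (C, c1) has each player best-responding; Nash payoffs (-1, 9).
Player 2 earns 6 sequentially versus 9 at the Nash outcome: worse off.

worse off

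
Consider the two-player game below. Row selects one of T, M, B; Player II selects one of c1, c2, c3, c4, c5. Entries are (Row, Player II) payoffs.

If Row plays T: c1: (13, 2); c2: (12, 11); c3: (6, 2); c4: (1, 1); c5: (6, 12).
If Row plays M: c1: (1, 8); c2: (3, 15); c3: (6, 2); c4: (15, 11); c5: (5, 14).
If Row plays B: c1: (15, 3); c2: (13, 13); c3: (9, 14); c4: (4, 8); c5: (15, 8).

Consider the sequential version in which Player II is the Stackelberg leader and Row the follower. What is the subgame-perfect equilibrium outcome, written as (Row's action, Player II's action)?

(B, c3)

Solve by backward induction (Player II leads).
- c1: BR = B, leader payoff 3.
- c2: BR = B, leader payoff 13.
- c3: BR = B, leader payoff 14.
- c4: BR = M, leader payoff 11.
- c5: BR = B, leader payoff 8.
Among 3, 13, 14, 11, 8, the best is 14 at c3. Subgame-perfect outcome: (B, c3) with payoffs (9, 14).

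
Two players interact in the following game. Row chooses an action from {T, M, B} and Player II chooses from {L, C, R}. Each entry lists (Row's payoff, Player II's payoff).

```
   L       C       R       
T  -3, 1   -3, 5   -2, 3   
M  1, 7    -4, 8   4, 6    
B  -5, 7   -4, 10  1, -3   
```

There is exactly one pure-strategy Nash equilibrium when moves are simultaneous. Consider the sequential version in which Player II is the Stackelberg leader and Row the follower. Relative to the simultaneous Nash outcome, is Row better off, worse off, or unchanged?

better off

Backward induction with Player II moving first.
- L → Row plays M (best of -3, 1, -5); Player II gets 7.
- C → Row plays T (best of -3, -4, -4); Player II gets 5.
- R → Row plays M (best of -2, 4, 1); Player II gets 6.
Maximizing over 7, 5, 6, Player II chooses L. Subgame-perfect outcome: (M, L) with payoffs (1, 7).
Under simultaneous play:
Row's best replies: L→M; C→T; R→M.
Player II's best replies: T→C; M→C; B→C.
The unique mutual best reply is (T, C), giving (-3, 5).
Row earns 1 sequentially versus -3 at the Nash outcome: better off.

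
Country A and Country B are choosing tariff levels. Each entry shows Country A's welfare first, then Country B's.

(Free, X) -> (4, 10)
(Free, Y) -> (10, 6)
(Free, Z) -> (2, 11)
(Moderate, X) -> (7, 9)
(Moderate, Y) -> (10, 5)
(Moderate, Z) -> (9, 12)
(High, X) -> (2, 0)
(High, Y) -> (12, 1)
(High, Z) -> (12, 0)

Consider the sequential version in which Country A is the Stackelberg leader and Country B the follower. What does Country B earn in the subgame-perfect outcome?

1

Backward induction with Country A moving first.
- Free: Country B compares 10, 6, 11 and picks Z; Country A would get 2.
- Moderate: Country B compares 9, 5, 12 and picks Z; Country A would get 9.
- High: Country B compares 0, 1, 0 and picks Y; Country A would get 12.
Maximizing over 2, 9, 12, Country A chooses High. Subgame-perfect outcome: (High, Y) with payoffs (12, 1).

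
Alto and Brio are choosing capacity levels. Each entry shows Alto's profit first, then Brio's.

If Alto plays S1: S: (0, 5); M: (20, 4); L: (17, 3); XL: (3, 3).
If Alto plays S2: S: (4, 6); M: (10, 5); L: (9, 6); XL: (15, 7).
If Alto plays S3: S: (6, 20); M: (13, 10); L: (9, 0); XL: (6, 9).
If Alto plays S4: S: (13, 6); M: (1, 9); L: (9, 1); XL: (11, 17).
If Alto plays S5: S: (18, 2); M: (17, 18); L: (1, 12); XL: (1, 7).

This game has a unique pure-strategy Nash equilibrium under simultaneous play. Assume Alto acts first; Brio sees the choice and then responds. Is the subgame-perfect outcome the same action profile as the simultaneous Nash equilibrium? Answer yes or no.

Solve by backward induction (Alto leads).
- S1: BR = S, leader payoff 0.
- S2: BR = XL, leader payoff 15.
- S3: BR = S, leader payoff 6.
- S4: BR = XL, leader payoff 11.
- S5: BR = M, leader payoff 17.
Maximizing over 0, 15, 6, 11, 17, Alto chooses S5. Subgame-perfect outcome: (S5, M) with payoffs (17, 18).
Now find the simultaneous Nash equilibrium.
Alto's best replies: S→S5; M→S1; L→S1; XL→S2.
Brio's best replies: S1→S; S2→XL; S3→S; S4→XL; S5→M.
The unique mutual best reply is (S2, XL), giving (15, 7).
Sequential outcome (S5, M) differs from the Nash profile (S2, XL).

no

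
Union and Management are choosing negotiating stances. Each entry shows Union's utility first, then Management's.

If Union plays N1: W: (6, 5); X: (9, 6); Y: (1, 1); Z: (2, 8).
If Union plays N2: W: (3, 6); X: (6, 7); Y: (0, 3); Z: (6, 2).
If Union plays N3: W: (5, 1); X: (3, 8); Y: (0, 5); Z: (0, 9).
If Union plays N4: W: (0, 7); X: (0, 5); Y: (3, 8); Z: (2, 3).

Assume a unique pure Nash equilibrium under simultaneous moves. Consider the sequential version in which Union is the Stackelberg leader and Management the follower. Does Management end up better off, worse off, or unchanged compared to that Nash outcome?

worse off

Management best-responds to each possible Union move:
- N1 → Management plays Z (best of 5, 6, 1, 8); Union gets 2.
- N2 → Management plays X (best of 6, 7, 3, 2); Union gets 6.
- N3 → Management plays Z (best of 1, 8, 5, 9); Union gets 0.
- N4 → Management plays Y (best of 7, 5, 8, 3); Union gets 3.
Maximizing over 2, 6, 0, 3, Union chooses N2. Subgame-perfect outcome: (N2, X) with payoffs (6, 7).
Under simultaneous play:
Union's best replies: W→N1; X→N1; Y→N4; Z→N2.
Management's best replies: N1→Z; N2→X; N3→Z; N4→Y.
The unique mutual best reply is (N4, Y), giving (3, 8).
Management earns 7 sequentially versus 8 at the Nash outcome: worse off.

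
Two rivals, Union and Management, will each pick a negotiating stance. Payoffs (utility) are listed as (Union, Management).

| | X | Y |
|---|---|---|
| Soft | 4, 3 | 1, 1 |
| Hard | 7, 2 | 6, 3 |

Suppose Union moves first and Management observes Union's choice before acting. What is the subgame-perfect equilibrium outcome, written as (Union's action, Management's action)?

Management best-responds to each possible Union move:
- Soft → Management plays X (best of 3, 1); Union gets 4.
- Hard → Management plays Y (best of 2, 3); Union gets 6.
Union's induced payoffs are 4, 6, so Union commits to Hard. Subgame-perfect outcome: (Hard, Y) with payoffs (6, 3).

(Hard, Y)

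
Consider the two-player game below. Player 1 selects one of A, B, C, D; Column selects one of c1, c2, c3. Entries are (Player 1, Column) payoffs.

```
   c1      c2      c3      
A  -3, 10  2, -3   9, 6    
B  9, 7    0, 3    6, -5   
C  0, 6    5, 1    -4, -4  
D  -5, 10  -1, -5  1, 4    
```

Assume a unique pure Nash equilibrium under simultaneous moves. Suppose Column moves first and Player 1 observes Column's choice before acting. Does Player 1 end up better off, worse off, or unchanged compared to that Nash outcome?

unchanged

Work backward from Player 1's decision.
- c1: Player 1 compares -3, 9, 0, -5 and picks B; Column would get 7.
- c2: Player 1 compares 2, 0, 5, -1 and picks C; Column would get 1.
- c3: Player 1 compares 9, 6, -4, 1 and picks A; Column would get 6.
Column's induced payoffs are 7, 1, 6, so Column commits to c1. Subgame-perfect outcome: (B, c1) with payoffs (9, 7).
For the simultaneous game, intersect best replies.
Player 1's best replies: c1→B; c2→C; c3→A.
Column's best replies: A→c1; B→c1; C→c1; D→c1.
Only (B, c1) has each player best-responding; Nash payoffs (9, 7).
Player 1 earns 9 sequentially versus 9 at the Nash outcome: unchanged.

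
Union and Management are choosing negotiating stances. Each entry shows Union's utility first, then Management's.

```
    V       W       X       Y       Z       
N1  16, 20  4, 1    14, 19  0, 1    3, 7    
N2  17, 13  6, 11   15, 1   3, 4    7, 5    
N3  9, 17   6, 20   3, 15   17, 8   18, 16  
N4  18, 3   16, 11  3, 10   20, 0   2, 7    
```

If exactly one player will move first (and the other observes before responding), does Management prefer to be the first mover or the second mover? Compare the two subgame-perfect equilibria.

first

If Union leads: Management's best replies are N1→V, N2→V, N3→W, N4→W; Union's induced payoffs 16, 17, 6, 16; outcome (N2, V), payoffs (17, 13).
If Management leads: Union's best replies are V→N4, W→N4, X→N2, Y→N4, Z→N3; Management's induced payoffs 3, 11, 1, 0, 16; outcome (N3, Z), payoffs (18, 16).
Management gets 16 moving first and 13 moving second, so Management prefers to move first.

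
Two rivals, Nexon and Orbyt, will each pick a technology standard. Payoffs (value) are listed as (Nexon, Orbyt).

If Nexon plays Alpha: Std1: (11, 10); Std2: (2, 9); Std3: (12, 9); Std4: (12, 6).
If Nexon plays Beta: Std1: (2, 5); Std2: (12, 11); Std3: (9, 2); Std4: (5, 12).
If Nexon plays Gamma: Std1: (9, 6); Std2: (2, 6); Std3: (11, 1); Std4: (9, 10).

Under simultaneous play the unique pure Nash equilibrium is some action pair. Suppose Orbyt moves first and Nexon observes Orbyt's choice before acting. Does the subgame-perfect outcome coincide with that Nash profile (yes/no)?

Solve by backward induction (Orbyt leads).
- Std1: BR = Alpha, leader payoff 10.
- Std2: BR = Beta, leader payoff 11.
- Std3: BR = Alpha, leader payoff 9.
- Std4: BR = Alpha, leader payoff 6.
Among 10, 11, 9, 6, the best is 11 at Std2. Subgame-perfect outcome: (Beta, Std2) with payoffs (12, 11).
Under simultaneous play:
Nexon's best replies: Std1→Alpha; Std2→Beta; Std3→Alpha; Std4→Alpha.
Orbyt's best replies: Alpha→Std1; Beta→Std4; Gamma→Std4.
The unique mutual best reply is (Alpha, Std1), giving (11, 10).
Sequential outcome (Beta, Std2) differs from the Nash profile (Alpha, Std1).

no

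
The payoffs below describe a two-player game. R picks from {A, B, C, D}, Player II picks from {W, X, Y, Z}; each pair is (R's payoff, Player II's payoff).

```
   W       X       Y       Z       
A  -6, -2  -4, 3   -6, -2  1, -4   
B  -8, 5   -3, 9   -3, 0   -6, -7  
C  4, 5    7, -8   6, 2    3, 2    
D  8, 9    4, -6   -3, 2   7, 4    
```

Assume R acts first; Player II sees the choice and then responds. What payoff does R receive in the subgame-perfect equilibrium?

8

Work backward from Player II's decision.
- A → Player II plays X (best of -2, 3, -2, -4); R gets -4.
- B → Player II plays X (best of 5, 9, 0, -7); R gets -3.
- C → Player II plays W (best of 5, -8, 2, 2); R gets 4.
- D → Player II plays W (best of 9, -6, 2, 4); R gets 8.
Among -4, -3, 4, 8, the best is 8 at D. Subgame-perfect outcome: (D, W) with payoffs (8, 9).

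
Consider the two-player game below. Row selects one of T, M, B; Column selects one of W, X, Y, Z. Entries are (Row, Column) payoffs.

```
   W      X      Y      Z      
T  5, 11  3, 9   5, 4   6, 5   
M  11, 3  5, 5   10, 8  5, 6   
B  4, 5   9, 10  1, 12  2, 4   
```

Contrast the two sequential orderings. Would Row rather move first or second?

first

If Row leads: Column's best replies are T→W, M→Y, B→Y; Row's induced payoffs 5, 10, 1; outcome (M, Y), payoffs (10, 8).
If Column leads: Row's best replies are W→M, X→B, Y→M, Z→T; Column's induced payoffs 3, 10, 8, 5; outcome (B, X), payoffs (9, 10).
Row gets 10 moving first and 9 moving second, so Row prefers to move first.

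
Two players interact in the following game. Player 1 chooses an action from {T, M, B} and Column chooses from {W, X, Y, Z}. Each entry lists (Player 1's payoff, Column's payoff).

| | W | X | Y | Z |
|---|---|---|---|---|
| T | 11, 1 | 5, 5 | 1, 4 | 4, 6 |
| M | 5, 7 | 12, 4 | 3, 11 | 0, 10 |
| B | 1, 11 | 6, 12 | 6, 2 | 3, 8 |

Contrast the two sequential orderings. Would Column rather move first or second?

second

If Player 1 leads: Column's best replies are T→Z, M→Y, B→X; Player 1's induced payoffs 4, 3, 6; outcome (B, X), payoffs (6, 12).
If Column leads: Player 1's best replies are W→T, X→M, Y→B, Z→T; Column's induced payoffs 1, 4, 2, 6; outcome (T, Z), payoffs (4, 6).
Column gets 6 moving first and 12 moving second, so Column prefers to move second.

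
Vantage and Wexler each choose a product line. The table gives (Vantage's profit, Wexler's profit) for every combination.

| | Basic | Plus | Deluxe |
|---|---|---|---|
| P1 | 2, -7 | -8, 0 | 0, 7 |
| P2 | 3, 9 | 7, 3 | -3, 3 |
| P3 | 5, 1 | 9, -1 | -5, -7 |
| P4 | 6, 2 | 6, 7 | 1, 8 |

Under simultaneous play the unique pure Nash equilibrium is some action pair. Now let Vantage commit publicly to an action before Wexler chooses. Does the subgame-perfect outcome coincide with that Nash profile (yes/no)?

Wexler best-responds to each possible Vantage move:
- P1: Wexler compares -7, 0, 7 and picks Deluxe; Vantage would get 0.
- P2: Wexler compares 9, 3, 3 and picks Basic; Vantage would get 3.
- P3: Wexler compares 1, -1, -7 and picks Basic; Vantage would get 5.
- P4: Wexler compares 2, 7, 8 and picks Deluxe; Vantage would get 1.
Maximizing over 0, 3, 5, 1, Vantage chooses P3. Subgame-perfect outcome: (P3, Basic) with payoffs (5, 1).
For the simultaneous game, intersect best replies.
Vantage's best replies: Basic→P4; Plus→P3; Deluxe→P4.
Wexler's best replies: P1→Deluxe; P2→Basic; P3→Basic; P4→Deluxe.
The unique mutual best reply is (P4, Deluxe), giving (1, 8).
Sequential outcome (P3, Basic) differs from the Nash profile (P4, Deluxe).

no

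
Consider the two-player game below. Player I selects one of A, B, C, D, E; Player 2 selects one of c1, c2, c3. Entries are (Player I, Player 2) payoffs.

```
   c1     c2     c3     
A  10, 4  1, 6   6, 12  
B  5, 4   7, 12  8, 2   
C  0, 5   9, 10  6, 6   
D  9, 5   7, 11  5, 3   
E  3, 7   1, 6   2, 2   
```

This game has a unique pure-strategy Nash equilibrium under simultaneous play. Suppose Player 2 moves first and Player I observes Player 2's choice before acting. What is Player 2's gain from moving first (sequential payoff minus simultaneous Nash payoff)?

0

Backward induction with Player 2 moving first.
- c1 → Player I plays A (best of 10, 5, 0, 9, 3); Player 2 gets 4.
- c2 → Player I plays C (best of 1, 7, 9, 7, 1); Player 2 gets 10.
- c3 → Player I plays B (best of 6, 8, 6, 5, 2); Player 2 gets 2.
Player 2's induced payoffs are 4, 10, 2, so Player 2 commits to c2. Subgame-perfect outcome: (C, c2) with payoffs (9, 10).
Under simultaneous play:
Player I's best replies: c1→A; c2→C; c3→B.
Player 2's best replies: A→c3; B→c2; C→c2; D→c2; E→c1.
The unique mutual best reply is (C, c2), giving (9, 10).
Player 2's commitment gain: 10 − 10 = 0.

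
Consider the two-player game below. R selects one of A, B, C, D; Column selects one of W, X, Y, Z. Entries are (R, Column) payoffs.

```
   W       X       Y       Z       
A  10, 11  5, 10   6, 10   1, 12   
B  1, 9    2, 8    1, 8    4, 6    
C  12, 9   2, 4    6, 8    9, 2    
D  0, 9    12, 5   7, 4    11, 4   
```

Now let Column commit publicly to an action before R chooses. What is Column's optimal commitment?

W

Work backward from R's decision.
- W: BR = C, leader payoff 9.
- X: BR = D, leader payoff 5.
- Y: BR = D, leader payoff 4.
- Z: BR = D, leader payoff 4.
Column's induced payoffs are 9, 5, 4, 4, so Column commits to W. Subgame-perfect outcome: (C, W) with payoffs (12, 9).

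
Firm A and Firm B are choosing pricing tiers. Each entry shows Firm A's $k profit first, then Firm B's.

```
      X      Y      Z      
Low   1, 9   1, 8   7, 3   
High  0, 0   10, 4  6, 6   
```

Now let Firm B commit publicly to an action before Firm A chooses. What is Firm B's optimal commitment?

Solve by backward induction (Firm B leads).
- X: BR = Low, leader payoff 9.
- Y: BR = High, leader payoff 4.
- Z: BR = Low, leader payoff 3.
Among 9, 4, 3, the best is 9 at X. Subgame-perfect outcome: (Low, X) with payoffs (1, 9).

X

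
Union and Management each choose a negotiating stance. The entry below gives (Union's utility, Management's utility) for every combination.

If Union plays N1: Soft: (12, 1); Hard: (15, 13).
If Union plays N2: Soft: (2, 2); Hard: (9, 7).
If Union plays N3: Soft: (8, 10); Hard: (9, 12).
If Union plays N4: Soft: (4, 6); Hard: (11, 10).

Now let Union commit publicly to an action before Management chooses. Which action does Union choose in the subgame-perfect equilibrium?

Solve by backward induction (Union leads).
- N1 → Management plays Hard (best of 1, 13); Union gets 15.
- N2 → Management plays Hard (best of 2, 7); Union gets 9.
- N3 → Management plays Hard (best of 10, 12); Union gets 9.
- N4 → Management plays Hard (best of 6, 10); Union gets 11.
Among 15, 9, 9, 11, the best is 15 at N1. Subgame-perfect outcome: (N1, Hard) with payoffs (15, 13).

N1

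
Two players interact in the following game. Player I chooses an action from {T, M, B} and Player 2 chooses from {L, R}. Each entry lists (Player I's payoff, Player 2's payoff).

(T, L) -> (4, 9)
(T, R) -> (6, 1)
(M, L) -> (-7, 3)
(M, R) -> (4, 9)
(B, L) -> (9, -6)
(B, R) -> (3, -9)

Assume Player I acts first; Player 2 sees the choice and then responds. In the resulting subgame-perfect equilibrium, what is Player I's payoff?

Backward induction with Player I moving first.
- T → Player 2 plays L (best of 9, 1); Player I gets 4.
- M → Player 2 plays R (best of 3, 9); Player I gets 4.
- B → Player 2 plays L (best of -6, -9); Player I gets 9.
Among 4, 4, 9, the best is 9 at B. Subgame-perfect outcome: (B, L) with payoffs (9, -6).

9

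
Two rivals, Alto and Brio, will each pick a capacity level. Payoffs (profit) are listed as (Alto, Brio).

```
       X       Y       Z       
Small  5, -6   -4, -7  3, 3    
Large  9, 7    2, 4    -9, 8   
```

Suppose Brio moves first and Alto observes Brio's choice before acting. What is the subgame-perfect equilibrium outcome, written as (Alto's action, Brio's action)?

Alto best-responds to each possible Brio move:
- X → Alto plays Large (best of 5, 9); Brio gets 7.
- Y → Alto plays Large (best of -4, 2); Brio gets 4.
- Z → Alto plays Small (best of 3, -9); Brio gets 3.
Maximizing over 7, 4, 3, Brio chooses X. Subgame-perfect outcome: (Large, X) with payoffs (9, 7).

(Large, X)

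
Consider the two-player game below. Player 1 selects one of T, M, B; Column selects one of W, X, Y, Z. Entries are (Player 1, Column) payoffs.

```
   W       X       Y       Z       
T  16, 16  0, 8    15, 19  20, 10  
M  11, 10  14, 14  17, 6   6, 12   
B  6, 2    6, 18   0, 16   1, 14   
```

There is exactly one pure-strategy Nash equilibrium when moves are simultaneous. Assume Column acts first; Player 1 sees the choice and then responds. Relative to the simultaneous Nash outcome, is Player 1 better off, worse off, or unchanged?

Player 1 best-responds to each possible Column move:
- W: Player 1 compares 16, 11, 6 and picks T; Column would get 16.
- X: Player 1 compares 0, 14, 6 and picks M; Column would get 14.
- Y: Player 1 compares 15, 17, 0 and picks M; Column would get 6.
- Z: Player 1 compares 20, 6, 1 and picks T; Column would get 10.
Maximizing over 16, 14, 6, 10, Column chooses W. Subgame-perfect outcome: (T, W) with payoffs (16, 16).
Now find the simultaneous Nash equilibrium.
Player 1's best replies: W→T; X→M; Y→M; Z→T.
Column's best replies: T→Y; M→X; B→X.
The unique mutual best reply is (M, X), giving (14, 14).
Player 1 earns 16 sequentially versus 14 at the Nash outcome: better off.

better off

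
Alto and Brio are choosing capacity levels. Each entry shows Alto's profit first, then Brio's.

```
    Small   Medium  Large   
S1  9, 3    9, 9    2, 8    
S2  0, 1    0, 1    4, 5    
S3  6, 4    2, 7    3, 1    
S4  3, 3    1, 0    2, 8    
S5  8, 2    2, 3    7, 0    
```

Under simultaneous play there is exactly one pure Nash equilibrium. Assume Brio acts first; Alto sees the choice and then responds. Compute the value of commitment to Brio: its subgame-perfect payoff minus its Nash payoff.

0

Alto best-responds to each possible Brio move:
- Small → Alto plays S1 (best of 9, 0, 6, 3, 8); Brio gets 3.
- Medium → Alto plays S1 (best of 9, 0, 2, 1, 2); Brio gets 9.
- Large → Alto plays S5 (best of 2, 4, 3, 2, 7); Brio gets 0.
Among 3, 9, 0, the best is 9 at Medium. Subgame-perfect outcome: (S1, Medium) with payoffs (9, 9).
Now find the simultaneous Nash equilibrium.
Alto's best replies: Small→S1; Medium→S1; Large→S5.
Brio's best replies: S1→Medium; S2→Large; S3→Medium; S4→Large; S5→Medium.
The unique mutual best reply is (S1, Medium), giving (9, 9).
Brio's commitment gain: 9 − 9 = 0.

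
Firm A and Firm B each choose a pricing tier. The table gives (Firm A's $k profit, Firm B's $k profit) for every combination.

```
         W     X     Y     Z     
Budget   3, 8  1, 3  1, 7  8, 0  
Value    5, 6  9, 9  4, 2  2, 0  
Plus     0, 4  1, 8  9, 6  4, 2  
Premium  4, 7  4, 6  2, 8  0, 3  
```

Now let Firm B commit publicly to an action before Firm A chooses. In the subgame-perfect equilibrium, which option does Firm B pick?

X

Firm A best-responds to each possible Firm B move:
- W → Firm A plays Value (best of 3, 5, 0, 4); Firm B gets 6.
- X → Firm A plays Value (best of 1, 9, 1, 4); Firm B gets 9.
- Y → Firm A plays Plus (best of 1, 4, 9, 2); Firm B gets 6.
- Z → Firm A plays Budget (best of 8, 2, 4, 0); Firm B gets 0.
Firm B's induced payoffs are 6, 9, 6, 0, so Firm B commits to X. Subgame-perfect outcome: (Value, X) with payoffs (9, 9).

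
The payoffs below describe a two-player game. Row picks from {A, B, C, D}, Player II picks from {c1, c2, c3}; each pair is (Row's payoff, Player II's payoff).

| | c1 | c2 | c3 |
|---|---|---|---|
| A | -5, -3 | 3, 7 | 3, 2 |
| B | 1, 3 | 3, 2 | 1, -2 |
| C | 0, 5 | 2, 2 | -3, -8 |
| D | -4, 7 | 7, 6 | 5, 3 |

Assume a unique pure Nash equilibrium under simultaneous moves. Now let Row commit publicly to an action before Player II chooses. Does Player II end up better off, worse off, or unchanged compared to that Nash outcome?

Solve by backward induction (Row leads).
- A: BR = c2, leader payoff 3.
- B: BR = c1, leader payoff 1.
- C: BR = c1, leader payoff 0.
- D: BR = c1, leader payoff -4.
Row's induced payoffs are 3, 1, 0, -4, so Row commits to A. Subgame-perfect outcome: (A, c2) with payoffs (3, 7).
Now find the simultaneous Nash equilibrium.
Row's best replies: c1→B; c2→D; c3→D.
Player II's best replies: A→c2; B→c1; C→c1; D→c1.
The unique mutual best reply is (B, c1), giving (1, 3).
Player II earns 7 sequentially versus 3 at the Nash outcome: better off.

better off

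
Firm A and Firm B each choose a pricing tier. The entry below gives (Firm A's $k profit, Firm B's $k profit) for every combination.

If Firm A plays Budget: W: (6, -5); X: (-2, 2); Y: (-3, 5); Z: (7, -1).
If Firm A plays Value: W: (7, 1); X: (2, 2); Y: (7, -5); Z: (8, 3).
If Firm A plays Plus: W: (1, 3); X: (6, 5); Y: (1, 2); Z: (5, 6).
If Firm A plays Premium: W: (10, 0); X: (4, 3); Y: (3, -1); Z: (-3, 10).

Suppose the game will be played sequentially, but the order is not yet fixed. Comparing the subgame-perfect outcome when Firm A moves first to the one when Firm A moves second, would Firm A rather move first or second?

If Firm A leads: Firm B's best replies are Budget→Y, Value→Z, Plus→Z, Premium→Z; Firm A's induced payoffs -3, 8, 5, -3; outcome (Value, Z), payoffs (8, 3).
If Firm B leads: Firm A's best replies are W→Premium, X→Plus, Y→Value, Z→Value; Firm B's induced payoffs 0, 5, -5, 3; outcome (Plus, X), payoffs (6, 5).
Firm A gets 8 moving first and 6 moving second, so Firm A prefers to move first.

first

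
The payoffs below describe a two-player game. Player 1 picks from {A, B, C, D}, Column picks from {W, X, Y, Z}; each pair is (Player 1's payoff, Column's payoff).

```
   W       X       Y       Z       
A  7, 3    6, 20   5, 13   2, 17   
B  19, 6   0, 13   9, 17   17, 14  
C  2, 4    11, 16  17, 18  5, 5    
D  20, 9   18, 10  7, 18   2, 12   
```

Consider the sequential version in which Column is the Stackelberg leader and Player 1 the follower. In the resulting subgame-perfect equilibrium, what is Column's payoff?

Backward induction with Column moving first.
- W → Player 1 plays D (best of 7, 19, 2, 20); Column gets 9.
- X → Player 1 plays D (best of 6, 0, 11, 18); Column gets 10.
- Y → Player 1 plays C (best of 5, 9, 17, 7); Column gets 18.
- Z → Player 1 plays B (best of 2, 17, 5, 2); Column gets 14.
Maximizing over 9, 10, 18, 14, Column chooses Y. Subgame-perfect outcome: (C, Y) with payoffs (17, 18).

18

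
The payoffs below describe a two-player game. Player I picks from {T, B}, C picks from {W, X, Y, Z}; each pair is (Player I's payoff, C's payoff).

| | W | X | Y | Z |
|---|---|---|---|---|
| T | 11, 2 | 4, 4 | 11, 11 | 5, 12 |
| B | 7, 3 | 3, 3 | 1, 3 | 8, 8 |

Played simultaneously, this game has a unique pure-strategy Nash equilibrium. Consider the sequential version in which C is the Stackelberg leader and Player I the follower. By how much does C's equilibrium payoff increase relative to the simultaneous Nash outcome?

3

Solve by backward induction (C leads).
- W → Player I plays T (best of 11, 7); C gets 2.
- X → Player I plays T (best of 4, 3); C gets 4.
- Y → Player I plays T (best of 11, 1); C gets 11.
- Z → Player I plays B (best of 5, 8); C gets 8.
Among 2, 4, 11, 8, the best is 11 at Y. Subgame-perfect outcome: (T, Y) with payoffs (11, 11).
Under simultaneous play:
Player I's best replies: W→T; X→T; Y→T; Z→B.
C's best replies: T→Z; B→Z.
Only (B, Z) has each player best-responding; Nash payoffs (8, 8).
C's commitment gain: 11 − 8 = 3.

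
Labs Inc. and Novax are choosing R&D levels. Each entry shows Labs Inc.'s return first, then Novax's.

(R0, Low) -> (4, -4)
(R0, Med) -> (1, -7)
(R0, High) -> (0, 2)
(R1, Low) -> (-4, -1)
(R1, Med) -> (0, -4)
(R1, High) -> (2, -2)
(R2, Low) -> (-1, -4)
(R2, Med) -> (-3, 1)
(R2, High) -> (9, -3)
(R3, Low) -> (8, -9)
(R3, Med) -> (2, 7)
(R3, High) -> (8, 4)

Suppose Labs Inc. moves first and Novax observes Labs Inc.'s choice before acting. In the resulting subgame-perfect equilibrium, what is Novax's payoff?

7

Solve by backward induction (Labs Inc. leads).
- R0: Novax compares -4, -7, 2 and picks High; Labs Inc. would get 0.
- R1: Novax compares -1, -4, -2 and picks Low; Labs Inc. would get -4.
- R2: Novax compares -4, 1, -3 and picks Med; Labs Inc. would get -3.
- R3: Novax compares -9, 7, 4 and picks Med; Labs Inc. would get 2.
Maximizing over 0, -4, -3, 2, Labs Inc. chooses R3. Subgame-perfect outcome: (R3, Med) with payoffs (2, 7).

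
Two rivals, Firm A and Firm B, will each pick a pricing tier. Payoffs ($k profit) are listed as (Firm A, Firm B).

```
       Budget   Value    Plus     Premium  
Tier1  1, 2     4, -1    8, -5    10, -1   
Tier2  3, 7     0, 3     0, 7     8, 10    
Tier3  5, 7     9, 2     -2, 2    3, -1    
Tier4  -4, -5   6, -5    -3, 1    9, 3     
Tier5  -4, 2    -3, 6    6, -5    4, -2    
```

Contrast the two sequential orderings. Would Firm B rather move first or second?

first

If Firm A leads: Firm B's best replies are Tier1→Budget, Tier2→Premium, Tier3→Budget, Tier4→Premium, Tier5→Value; Firm A's induced payoffs 1, 8, 5, 9, -3; outcome (Tier4, Premium), payoffs (9, 3).
If Firm B leads: Firm A's best replies are Budget→Tier3, Value→Tier3, Plus→Tier1, Premium→Tier1; Firm B's induced payoffs 7, 2, -5, -1; outcome (Tier3, Budget), payoffs (5, 7).
Firm B gets 7 moving first and 3 moving second, so Firm B prefers to move first.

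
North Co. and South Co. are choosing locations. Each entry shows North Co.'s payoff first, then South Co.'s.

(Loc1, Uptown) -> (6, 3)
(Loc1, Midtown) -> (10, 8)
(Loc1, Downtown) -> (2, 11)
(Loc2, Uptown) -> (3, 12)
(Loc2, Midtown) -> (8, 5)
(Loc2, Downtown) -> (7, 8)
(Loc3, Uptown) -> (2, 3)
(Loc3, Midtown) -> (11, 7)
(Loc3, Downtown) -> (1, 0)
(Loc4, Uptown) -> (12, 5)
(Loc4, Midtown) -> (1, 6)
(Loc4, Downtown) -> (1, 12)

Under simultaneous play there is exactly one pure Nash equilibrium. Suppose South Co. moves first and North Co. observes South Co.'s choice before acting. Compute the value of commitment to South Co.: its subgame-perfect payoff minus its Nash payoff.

1

Solve by backward induction (South Co. leads).
- Uptown: North Co. compares 6, 3, 2, 12 and picks Loc4; South Co. would get 5.
- Midtown: North Co. compares 10, 8, 11, 1 and picks Loc3; South Co. would get 7.
- Downtown: North Co. compares 2, 7, 1, 1 and picks Loc2; South Co. would get 8.
Maximizing over 5, 7, 8, South Co. chooses Downtown. Subgame-perfect outcome: (Loc2, Downtown) with payoffs (7, 8).
For the simultaneous game, intersect best replies.
North Co.'s best replies: Uptown→Loc4; Midtown→Loc3; Downtown→Loc2.
South Co.'s best replies: Loc1→Downtown; Loc2→Uptown; Loc3→Midtown; Loc4→Downtown.
Only (Loc3, Midtown) has each player best-responding; Nash payoffs (11, 7).
South Co.'s commitment gain: 8 − 7 = 1.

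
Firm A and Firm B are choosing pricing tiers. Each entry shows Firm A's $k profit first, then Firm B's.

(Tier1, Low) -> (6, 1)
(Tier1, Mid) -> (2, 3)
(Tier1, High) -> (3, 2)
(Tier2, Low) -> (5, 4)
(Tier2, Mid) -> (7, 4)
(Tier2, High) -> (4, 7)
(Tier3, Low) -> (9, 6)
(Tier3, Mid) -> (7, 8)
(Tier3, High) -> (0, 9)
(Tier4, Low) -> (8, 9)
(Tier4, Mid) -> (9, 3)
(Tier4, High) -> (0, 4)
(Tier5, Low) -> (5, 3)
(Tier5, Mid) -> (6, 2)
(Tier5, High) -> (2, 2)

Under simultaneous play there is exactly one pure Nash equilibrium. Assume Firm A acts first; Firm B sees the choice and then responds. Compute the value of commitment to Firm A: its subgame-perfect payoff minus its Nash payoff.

4

Work backward from Firm B's decision.
- Tier1: BR = Mid, leader payoff 2.
- Tier2: BR = High, leader payoff 4.
- Tier3: BR = High, leader payoff 0.
- Tier4: BR = Low, leader payoff 8.
- Tier5: BR = Low, leader payoff 5.
Among 2, 4, 0, 8, 5, the best is 8 at Tier4. Subgame-perfect outcome: (Tier4, Low) with payoffs (8, 9).
Now find the simultaneous Nash equilibrium.
Firm A's best replies: Low→Tier3; Mid→Tier4; High→Tier2.
Firm B's best replies: Tier1→Mid; Tier2→High; Tier3→High; Tier4→Low; Tier5→Low.
The unique mutual best reply is (Tier2, High), giving (4, 7).
Firm A's commitment gain: 8 − 4 = 4.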